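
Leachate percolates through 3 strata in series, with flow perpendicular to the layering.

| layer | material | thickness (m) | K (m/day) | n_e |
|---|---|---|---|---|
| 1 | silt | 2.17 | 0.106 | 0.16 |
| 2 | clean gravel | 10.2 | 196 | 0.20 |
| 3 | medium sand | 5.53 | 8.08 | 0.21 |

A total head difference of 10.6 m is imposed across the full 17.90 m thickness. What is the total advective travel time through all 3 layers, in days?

7.10

With flow normal to the layers, continuity requires the same specific discharge q through every layer.
Σ(b_i/K_i) = 2.17/0.106 + 10.2/196 + 5.53/8.08 = 21.21 d.
q = Δh / Σ(b_i/K_i) = 10.6 / 21.21 = 0.4998 m/day.
In each layer the seepage velocity is v_i = q/n_i, so the layer transit time is t_i = b_i·n_i / q:
  layer 1 (silt): t_1 = 2.17 × 0.16 / 0.4998 = 0.6947 d
  layer 2 (clean gravel): t_2 = 10.2 × 0.20 / 0.4998 = 4.082 d
  layer 3 (medium sand): t_3 = 5.53 × 0.21 / 0.4998 = 2.323 d
Total t = Σ t_i = 7.100 days.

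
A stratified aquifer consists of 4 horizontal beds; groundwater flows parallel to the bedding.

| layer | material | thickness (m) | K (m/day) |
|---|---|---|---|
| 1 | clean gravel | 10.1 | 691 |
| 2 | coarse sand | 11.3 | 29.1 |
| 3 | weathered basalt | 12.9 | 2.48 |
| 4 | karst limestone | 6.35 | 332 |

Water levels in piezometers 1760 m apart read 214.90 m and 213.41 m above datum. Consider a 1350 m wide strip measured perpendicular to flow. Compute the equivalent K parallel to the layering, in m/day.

232

Flow is parallel to layering, so each bed carries its own Darcy discharge and the transmissivities add.
Σ(K_i·b_i) = 691×10.1 + 29.1×11.3 + 2.48×12.9 + 332×6.35 = 9448 m²/day.
Total thickness b = 40.65 m, so K_eq = Σ(K_i·b_i)/b = 232.4 m/day.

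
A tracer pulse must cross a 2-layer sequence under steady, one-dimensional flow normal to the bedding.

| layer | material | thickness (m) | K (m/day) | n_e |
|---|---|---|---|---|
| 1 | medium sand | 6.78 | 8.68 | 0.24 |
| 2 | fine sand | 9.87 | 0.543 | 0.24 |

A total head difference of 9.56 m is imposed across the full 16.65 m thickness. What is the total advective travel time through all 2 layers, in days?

7.92

With flow normal to the layers, continuity requires the same specific discharge q through every layer.
Σ(b_i/K_i) = 6.78/8.68 + 9.87/0.543 = 18.96 d.
q = Δh / Σ(b_i/K_i) = 9.56 / 18.96 = 0.5043 m/day.
In each layer the seepage velocity is v_i = q/n_i, so the layer transit time is t_i = b_i·n_i / q:
  layer 1 (medium sand): t_1 = 6.78 × 0.24 / 0.5043 = 3.227 d
  layer 2 (fine sand): t_2 = 9.87 × 0.24 / 0.5043 = 4.697 d
Total t = Σ t_i = 7.924 days.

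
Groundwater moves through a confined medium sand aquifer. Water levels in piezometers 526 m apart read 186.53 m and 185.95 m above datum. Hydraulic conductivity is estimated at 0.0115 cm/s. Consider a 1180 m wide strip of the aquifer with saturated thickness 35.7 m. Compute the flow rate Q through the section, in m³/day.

Convert K: 0.0115 cm/s × 864 = 9.936 m/day.
Cross-sectional area A = 1180 × 35.7 = 42126 m².
Hydraulic gradient i = (186.53 − 185.95) / 526 = 0.58 / 526 = 0.001103.
Darcy's law: Q = K · A · i = 9.936 × 42126 × 0.001103 = 461.5 m³/day.

462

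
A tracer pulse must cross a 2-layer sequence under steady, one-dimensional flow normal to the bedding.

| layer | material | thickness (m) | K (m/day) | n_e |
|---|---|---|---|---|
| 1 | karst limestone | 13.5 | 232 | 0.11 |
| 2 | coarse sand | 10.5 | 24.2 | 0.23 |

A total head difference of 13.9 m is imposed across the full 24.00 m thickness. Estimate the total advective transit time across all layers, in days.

0.138

With flow normal to the layers, continuity requires the same specific discharge q through every layer.
Σ(b_i/K_i) = 13.5/232 + 10.5/24.2 = 0.4921 d.
q = Δh / Σ(b_i/K_i) = 13.9 / 0.4921 = 28.25 m/day.
In each layer the seepage velocity is v_i = q/n_i, so the layer transit time is t_i = b_i·n_i / q:
  layer 1 (karst limestone): t_1 = 13.5 × 0.11 / 28.25 = 0.05257 d
  layer 2 (coarse sand): t_2 = 10.5 × 0.23 / 28.25 = 0.08549 d
Total t = Σ t_i = 0.1381 days.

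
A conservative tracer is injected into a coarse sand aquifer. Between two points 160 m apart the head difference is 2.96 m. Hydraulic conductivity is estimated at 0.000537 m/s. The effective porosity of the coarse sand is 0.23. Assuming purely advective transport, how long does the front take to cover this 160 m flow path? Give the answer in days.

42.9

Convert K: 0.000537 m/s × 86400 = 46.40 m/day.
Hydraulic gradient i = Δh / L = 2.96 / 160 = 0.01850.
Darcy flux q = K · i = 46.40 × 0.01850 = 0.8583 m/day.
Seepage velocity v = q / n_e = 0.8583 / 0.23 = 3.732 m/day.
Travel time t = L / v = 160 / 3.732 = 42.87 days.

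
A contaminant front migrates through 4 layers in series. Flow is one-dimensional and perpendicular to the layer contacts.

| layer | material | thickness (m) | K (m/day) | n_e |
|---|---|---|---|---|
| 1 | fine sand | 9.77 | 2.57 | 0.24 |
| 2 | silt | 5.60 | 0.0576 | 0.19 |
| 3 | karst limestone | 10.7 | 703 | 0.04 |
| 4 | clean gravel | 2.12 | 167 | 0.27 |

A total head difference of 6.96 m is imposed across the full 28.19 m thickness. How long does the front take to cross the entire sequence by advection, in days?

With flow normal to the layers, continuity requires the same specific discharge q through every layer.
Σ(b_i/K_i) = 9.77/2.57 + 5.60/0.0576 + 10.7/703 + 2.12/167 = 101.1 d.
q = Δh / Σ(b_i/K_i) = 6.96 / 101.1 = 0.06888 m/day.
In each layer the seepage velocity is v_i = q/n_i, so the layer transit time is t_i = b_i·n_i / q:
  layer 1 (fine sand): t_1 = 9.77 × 0.24 / 0.06888 = 34.04 d
  layer 2 (silt): t_2 = 5.60 × 0.19 / 0.06888 = 15.45 d
  layer 3 (karst limestone): t_3 = 10.7 × 0.04 / 0.06888 = 6.214 d
  layer 4 (clean gravel): t_4 = 2.12 × 0.27 / 0.06888 = 8.311 d
Total t = Σ t_i = 64.02 days.

64.0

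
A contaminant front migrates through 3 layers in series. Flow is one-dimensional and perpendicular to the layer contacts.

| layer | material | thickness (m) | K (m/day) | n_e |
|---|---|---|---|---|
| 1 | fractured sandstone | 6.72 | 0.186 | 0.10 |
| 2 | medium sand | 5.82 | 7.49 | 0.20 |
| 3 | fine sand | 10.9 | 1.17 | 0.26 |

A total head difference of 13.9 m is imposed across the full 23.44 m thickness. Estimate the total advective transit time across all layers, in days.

15.5

With flow normal to the layers, continuity requires the same specific discharge q through every layer.
Σ(b_i/K_i) = 6.72/0.186 + 5.82/7.49 + 10.9/1.17 = 46.22 d.
q = Δh / Σ(b_i/K_i) = 13.9 / 46.22 = 0.3007 m/day.
In each layer the seepage velocity is v_i = q/n_i, so the layer transit time is t_i = b_i·n_i / q:
  layer 1 (fractured sandstone): t_1 = 6.72 × 0.10 / 0.3007 = 2.235 d
  layer 2 (medium sand): t_2 = 5.82 × 0.20 / 0.3007 = 3.871 d
  layer 3 (fine sand): t_3 = 10.9 × 0.26 / 0.3007 = 9.424 d
Total t = Σ t_i = 15.53 days.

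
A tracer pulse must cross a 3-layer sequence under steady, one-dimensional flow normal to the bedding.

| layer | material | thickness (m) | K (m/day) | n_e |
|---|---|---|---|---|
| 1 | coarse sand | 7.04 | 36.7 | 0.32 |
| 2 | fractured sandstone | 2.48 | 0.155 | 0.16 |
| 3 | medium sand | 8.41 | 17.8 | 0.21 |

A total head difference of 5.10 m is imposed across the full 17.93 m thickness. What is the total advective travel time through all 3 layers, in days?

14.4

With flow normal to the layers, continuity requires the same specific discharge q through every layer.
Σ(b_i/K_i) = 7.04/36.7 + 2.48/0.155 + 8.41/17.8 = 16.66 d.
q = Δh / Σ(b_i/K_i) = 5.10 / 16.66 = 0.3060 m/day.
In each layer the seepage velocity is v_i = q/n_i, so the layer transit time is t_i = b_i·n_i / q:
  layer 1 (coarse sand): t_1 = 7.04 × 0.32 / 0.3060 = 7.361 d
  layer 2 (fractured sandstone): t_2 = 2.48 × 0.16 / 0.3060 = 1.297 d
  layer 3 (medium sand): t_3 = 8.41 × 0.21 / 0.3060 = 5.771 d
Total t = Σ t_i = 14.43 days.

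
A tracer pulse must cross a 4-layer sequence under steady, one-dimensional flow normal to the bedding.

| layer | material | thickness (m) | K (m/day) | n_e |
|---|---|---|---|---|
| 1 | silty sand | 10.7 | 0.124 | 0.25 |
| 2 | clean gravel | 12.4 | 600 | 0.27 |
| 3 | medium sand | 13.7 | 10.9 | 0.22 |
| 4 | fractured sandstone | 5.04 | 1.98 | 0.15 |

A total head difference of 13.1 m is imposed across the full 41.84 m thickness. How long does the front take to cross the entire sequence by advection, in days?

67.4

With flow normal to the layers, continuity requires the same specific discharge q through every layer.
Σ(b_i/K_i) = 10.7/0.124 + 12.4/600 + 13.7/10.9 + 5.04/1.98 = 90.11 d.
q = Δh / Σ(b_i/K_i) = 13.1 / 90.11 = 0.1454 m/day.
In each layer the seepage velocity is v_i = q/n_i, so the layer transit time is t_i = b_i·n_i / q:
  layer 1 (silty sand): t_1 = 10.7 × 0.25 / 0.1454 = 18.40 d
  layer 2 (clean gravel): t_2 = 12.4 × 0.27 / 0.1454 = 23.03 d
  layer 3 (medium sand): t_3 = 13.7 × 0.22 / 0.1454 = 20.73 d
  layer 4 (fractured sandstone): t_4 = 5.04 × 0.15 / 0.1454 = 5.200 d
Total t = Σ t_i = 67.36 days.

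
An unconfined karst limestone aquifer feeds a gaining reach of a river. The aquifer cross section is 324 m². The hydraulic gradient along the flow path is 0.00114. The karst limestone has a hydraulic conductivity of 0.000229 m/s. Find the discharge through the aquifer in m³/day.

Convert K: 0.000229 m/s × 86400 = 19.79 m/day.
Hydraulic gradient i = 0.00114.
Darcy's law: Q = K · A · i = 19.79 × 324.0 × 0.001140 = 7.308 m³/day.

7.31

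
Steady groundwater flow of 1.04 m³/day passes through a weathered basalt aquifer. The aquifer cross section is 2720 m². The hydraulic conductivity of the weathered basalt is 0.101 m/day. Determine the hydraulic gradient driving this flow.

0.00379

From Q = K·A·i, i = Q / (K·A) = 1.04 / (0.1010 × 2720) = 0.003786.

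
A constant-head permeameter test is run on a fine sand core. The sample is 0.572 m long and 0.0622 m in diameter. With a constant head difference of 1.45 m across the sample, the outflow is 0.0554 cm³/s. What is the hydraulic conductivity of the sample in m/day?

Cross-sectional area A = π·(d/2)² = π × (0.0622/2)² = 0.003039 m².
Convert discharge: 0.0554 cm³/s = 5.540e-08 m³/s.
Darcy's law rearranged: K = Q·L / (A·Δh) = 5.540e-08 × 0.572 / (0.003039 × 1.45) = 7.192e-06 m/s = 0.6214 m/day.

0.621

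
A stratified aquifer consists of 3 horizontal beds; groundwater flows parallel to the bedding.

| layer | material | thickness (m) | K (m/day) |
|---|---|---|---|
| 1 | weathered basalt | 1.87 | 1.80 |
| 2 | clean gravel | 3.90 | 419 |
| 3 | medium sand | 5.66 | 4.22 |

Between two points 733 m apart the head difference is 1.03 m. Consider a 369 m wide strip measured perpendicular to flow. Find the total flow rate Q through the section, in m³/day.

Flow is parallel to layering, so each bed carries its own Darcy discharge and the transmissivities add.
Σ(K_i·b_i) = 1.80×1.87 + 419×3.90 + 4.22×5.66 = 1661 m²/day.
Hydraulic gradient i = Δh / L = 1.03 / 733 = 0.001405.
Q = Σ(K_i·b_i) · W · i = 1661 × 369 × 0.001405 = 861.4 m³/day.

861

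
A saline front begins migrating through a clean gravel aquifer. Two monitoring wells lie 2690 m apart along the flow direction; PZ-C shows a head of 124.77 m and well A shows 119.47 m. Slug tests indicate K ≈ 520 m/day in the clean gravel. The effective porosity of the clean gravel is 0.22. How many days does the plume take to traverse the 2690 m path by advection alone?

Hydraulic gradient i = (124.77 − 119.47) / 2690 = 5.3 / 2690 = 0.001970.
Darcy flux q = K · i = 520.0 × 0.001970 = 1.025 m/day.
Seepage velocity v = q / n_e = 1.025 / 0.22 = 4.657 m/day.
Travel time t = L / v = 2690 / 4.657 = 577.6 days.

578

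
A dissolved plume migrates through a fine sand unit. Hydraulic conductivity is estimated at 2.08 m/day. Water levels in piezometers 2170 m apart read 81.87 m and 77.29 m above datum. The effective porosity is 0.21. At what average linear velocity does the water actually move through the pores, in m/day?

0.0209

Hydraulic gradient i = (81.87 − 77.29) / 2170 = 4.58 / 2170 = 0.002111.
Darcy flux q = K · i = 2.080 × 0.002111 = 0.004390 m/day.
Seepage velocity v = q / n_e = 0.004390 / 0.21 = 0.02090 m/day.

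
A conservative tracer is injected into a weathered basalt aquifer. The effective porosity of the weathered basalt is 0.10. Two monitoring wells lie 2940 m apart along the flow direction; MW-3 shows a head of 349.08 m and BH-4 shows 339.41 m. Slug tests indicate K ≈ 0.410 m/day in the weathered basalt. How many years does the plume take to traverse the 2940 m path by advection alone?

597

Hydraulic gradient i = (349.08 − 339.41) / 2940 = 9.67 / 2940 = 0.003289.
Darcy flux q = K · i = 0.4100 × 0.003289 = 0.001349 m/day.
Seepage velocity v = q / n_e = 0.001349 / 0.10 = 0.01349 m/day.
Travel time t = L / v = 2940 / 0.01349 = 2.180e+05 days = 596.9 years.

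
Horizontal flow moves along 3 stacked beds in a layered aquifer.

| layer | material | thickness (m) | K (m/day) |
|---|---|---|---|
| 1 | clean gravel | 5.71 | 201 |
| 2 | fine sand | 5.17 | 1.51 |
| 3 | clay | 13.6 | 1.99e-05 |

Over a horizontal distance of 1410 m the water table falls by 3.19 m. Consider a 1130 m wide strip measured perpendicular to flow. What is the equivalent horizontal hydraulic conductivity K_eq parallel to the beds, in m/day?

Flow is parallel to layering, so each bed carries its own Darcy discharge and the transmissivities add.
Σ(K_i·b_i) = 201×5.71 + 1.51×5.17 + 1.99e-05×13.6 = 1156 m²/day.
Total thickness b = 24.48 m, so K_eq = Σ(K_i·b_i)/b = 47.20 m/day.

47.2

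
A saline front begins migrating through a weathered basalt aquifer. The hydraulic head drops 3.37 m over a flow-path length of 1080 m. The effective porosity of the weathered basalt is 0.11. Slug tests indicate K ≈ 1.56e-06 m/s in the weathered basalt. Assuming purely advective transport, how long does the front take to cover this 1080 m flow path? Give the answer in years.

Convert K: 1.56e-06 m/s × 86400 = 0.1348 m/day.
Hydraulic gradient i = Δh / L = 3.37 / 1080 = 0.003120.
Darcy flux q = K · i = 0.1348 × 0.003120 = 0.0004206 m/day.
Seepage velocity v = q / n_e = 0.0004206 / 0.11 = 0.003823 m/day.
Travel time t = L / v = 1080 / 0.003823 = 2.825e+05 days = 773.4 years.

773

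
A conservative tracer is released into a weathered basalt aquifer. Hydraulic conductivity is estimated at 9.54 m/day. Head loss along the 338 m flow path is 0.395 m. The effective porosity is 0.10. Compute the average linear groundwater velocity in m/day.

0.111

Hydraulic gradient i = Δh / L = 0.395 / 338 = 0.001169.
Darcy flux q = K · i = 9.540 × 0.001169 = 0.01115 m/day.
Seepage velocity v = q / n_e = 0.01115 / 0.10 = 0.1115 m/day.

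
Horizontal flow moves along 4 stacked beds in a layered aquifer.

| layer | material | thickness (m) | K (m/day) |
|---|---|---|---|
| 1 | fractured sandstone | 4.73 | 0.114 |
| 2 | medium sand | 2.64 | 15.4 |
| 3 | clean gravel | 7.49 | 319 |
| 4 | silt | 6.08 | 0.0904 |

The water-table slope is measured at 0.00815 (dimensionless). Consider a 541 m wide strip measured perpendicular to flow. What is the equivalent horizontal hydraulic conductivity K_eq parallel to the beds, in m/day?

116

Flow is parallel to layering, so each bed carries its own Darcy discharge and the transmissivities add.
Σ(K_i·b_i) = 0.114×4.73 + 15.4×2.64 + 319×7.49 + 0.0904×6.08 = 2431 m²/day.
Total thickness b = 20.94 m, so K_eq = Σ(K_i·b_i)/b = 116.1 m/day.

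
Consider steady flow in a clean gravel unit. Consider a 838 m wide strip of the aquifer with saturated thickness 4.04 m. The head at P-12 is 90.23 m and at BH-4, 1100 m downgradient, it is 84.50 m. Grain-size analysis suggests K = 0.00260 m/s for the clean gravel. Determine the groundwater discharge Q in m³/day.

3960

Convert K: 0.00260 m/s × 86400 = 224.6 m/day.
Cross-sectional area A = 838 × 4.04 = 3386 m².
Hydraulic gradient i = (90.23 − 84.50) / 1100 = 5.73 / 1100 = 0.005209.
Darcy's law: Q = K · A · i = 224.6 × 3386 × 0.005209 = 3962 m³/day.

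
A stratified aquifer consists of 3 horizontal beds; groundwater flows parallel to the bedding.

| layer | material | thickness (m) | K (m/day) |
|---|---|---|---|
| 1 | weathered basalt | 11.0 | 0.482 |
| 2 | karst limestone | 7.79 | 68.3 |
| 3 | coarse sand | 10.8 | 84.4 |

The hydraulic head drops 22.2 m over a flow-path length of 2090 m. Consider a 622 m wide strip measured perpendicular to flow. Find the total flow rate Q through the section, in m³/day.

9570

Flow is parallel to layering, so each bed carries its own Darcy discharge and the transmissivities add.
Σ(K_i·b_i) = 0.482×11.0 + 68.3×7.79 + 84.4×10.8 = 1449 m²/day.
Hydraulic gradient i = Δh / L = 22.2 / 2090 = 0.01062.
Q = Σ(K_i·b_i) · W · i = 1449 × 622 × 0.01062 = 9573 m³/day.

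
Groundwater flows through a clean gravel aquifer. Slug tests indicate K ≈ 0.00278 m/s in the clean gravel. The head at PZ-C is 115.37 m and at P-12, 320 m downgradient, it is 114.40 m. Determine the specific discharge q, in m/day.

0.728

Convert K: 0.00278 m/s × 86400 = 240.2 m/day.
Hydraulic gradient i = (115.37 − 114.40) / 320 = 0.97 / 320 = 0.003031.
Specific discharge q = K · i = 240.2 × 0.003031 = 0.7281 m/day.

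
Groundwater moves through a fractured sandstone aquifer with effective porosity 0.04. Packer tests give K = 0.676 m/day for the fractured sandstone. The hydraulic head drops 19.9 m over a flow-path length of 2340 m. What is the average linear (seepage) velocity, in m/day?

Hydraulic gradient i = Δh / L = 19.9 / 2340 = 0.008504.
Darcy flux q = K · i = 0.6760 × 0.008504 = 0.005749 m/day.
Seepage velocity v = q / n_e = 0.005749 / 0.04 = 0.1437 m/day.

0.144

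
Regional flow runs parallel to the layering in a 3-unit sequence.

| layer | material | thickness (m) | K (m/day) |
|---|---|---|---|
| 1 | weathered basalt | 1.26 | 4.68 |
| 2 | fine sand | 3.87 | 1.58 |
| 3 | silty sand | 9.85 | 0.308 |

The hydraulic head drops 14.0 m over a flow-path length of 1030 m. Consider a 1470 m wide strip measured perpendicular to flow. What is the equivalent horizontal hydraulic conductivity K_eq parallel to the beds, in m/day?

1.00

Flow is parallel to layering, so each bed carries its own Darcy discharge and the transmissivities add.
Σ(K_i·b_i) = 4.68×1.26 + 1.58×3.87 + 0.308×9.85 = 15.05 m²/day.
Total thickness b = 14.98 m, so K_eq = Σ(K_i·b_i)/b = 1.004 m/day.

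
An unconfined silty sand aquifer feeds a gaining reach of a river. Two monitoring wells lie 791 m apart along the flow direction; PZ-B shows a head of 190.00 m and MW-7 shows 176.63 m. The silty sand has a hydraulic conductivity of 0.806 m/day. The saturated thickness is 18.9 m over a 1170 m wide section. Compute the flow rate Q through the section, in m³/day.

301

Cross-sectional area A = 1170 × 18.9 = 22113 m².
Hydraulic gradient i = (190.00 − 176.63) / 791 = 13.37 / 791 = 0.01690.
Darcy's law: Q = K · A · i = 0.8060 × 22113 × 0.01690 = 301.3 m³/day.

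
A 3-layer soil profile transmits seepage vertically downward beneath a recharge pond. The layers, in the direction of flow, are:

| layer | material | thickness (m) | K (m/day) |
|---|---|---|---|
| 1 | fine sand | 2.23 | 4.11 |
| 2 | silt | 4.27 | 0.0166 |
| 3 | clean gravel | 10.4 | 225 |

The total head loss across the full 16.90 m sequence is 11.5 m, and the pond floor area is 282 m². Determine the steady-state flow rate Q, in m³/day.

12.6

Flow is perpendicular to layering, so the layers act in series and the equivalent K is the thickness-weighted harmonic mean.
Total thickness L = 2.23 + 4.27 + 10.4 = 16.90 m.
Σ(b_i/K_i) = 2.23/4.11 + 4.27/0.0166 + 10.4/225 = 257.8 d.
K_eq = L / Σ(b_i/K_i) = 16.90 / 257.8 = 0.06555 m/day.
Q = K_eq · A · (Δh/L) = 0.06555 × 282 × (11.5/16.90) = 12.58 m³/day.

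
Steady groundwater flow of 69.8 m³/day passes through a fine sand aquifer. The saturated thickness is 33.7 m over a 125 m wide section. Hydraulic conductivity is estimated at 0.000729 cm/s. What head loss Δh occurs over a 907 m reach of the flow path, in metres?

23.9

Convert K: 0.000729 cm/s × 864 = 0.6299 m/day.
Cross-sectional area A = 125 × 33.7 = 4212 m².
From Q = K·A·i, i = Q / (K·A) = 69.8 / (0.6299 × 4212) = 0.02631.
Head loss Δh = i · L = 0.02631 × 907 = 23.86 m.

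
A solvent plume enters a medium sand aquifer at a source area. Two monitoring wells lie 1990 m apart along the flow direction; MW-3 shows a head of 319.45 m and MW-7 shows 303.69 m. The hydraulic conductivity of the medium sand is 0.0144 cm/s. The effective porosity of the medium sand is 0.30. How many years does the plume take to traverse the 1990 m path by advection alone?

16.6

Convert K: 0.0144 cm/s × 864 = 12.44 m/day.
Hydraulic gradient i = (319.45 − 303.69) / 1990 = 15.76 / 1990 = 0.007920.
Darcy flux q = K · i = 12.44 × 0.007920 = 0.09853 m/day.
Seepage velocity v = q / n_e = 0.09853 / 0.30 = 0.3284 m/day.
Travel time t = L / v = 1990 / 0.3284 = 6059 days = 16.59 years.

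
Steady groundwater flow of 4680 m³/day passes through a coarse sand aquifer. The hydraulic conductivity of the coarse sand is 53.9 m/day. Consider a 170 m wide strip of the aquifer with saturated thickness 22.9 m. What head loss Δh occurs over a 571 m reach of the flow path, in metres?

12.7

Cross-sectional area A = 170 × 22.9 = 3893 m².
From Q = K·A·i, i = Q / (K·A) = 4680 / (53.90 × 3893) = 0.02230.
Head loss Δh = i · L = 0.02230 × 571 = 12.74 m.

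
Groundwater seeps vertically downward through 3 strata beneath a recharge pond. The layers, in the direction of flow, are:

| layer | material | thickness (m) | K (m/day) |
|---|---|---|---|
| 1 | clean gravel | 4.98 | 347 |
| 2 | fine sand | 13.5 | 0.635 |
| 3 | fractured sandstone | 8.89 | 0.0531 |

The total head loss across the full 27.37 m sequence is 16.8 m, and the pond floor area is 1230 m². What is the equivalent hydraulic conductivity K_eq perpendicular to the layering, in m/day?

Flow is perpendicular to layering, so the layers act in series and the equivalent K is the thickness-weighted harmonic mean.
Total thickness L = 4.98 + 13.5 + 8.89 = 27.37 m.
Σ(b_i/K_i) = 4.98/347 + 13.5/0.635 + 8.89/0.0531 = 188.7 d.
K_eq = L / Σ(b_i/K_i) = 27.37 / 188.7 = 0.1450 m/day.

0.145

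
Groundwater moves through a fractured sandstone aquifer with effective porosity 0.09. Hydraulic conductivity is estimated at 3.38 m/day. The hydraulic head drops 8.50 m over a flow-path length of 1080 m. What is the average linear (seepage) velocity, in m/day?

0.296

Hydraulic gradient i = Δh / L = 8.50 / 1080 = 0.007870.
Darcy flux q = K · i = 3.380 × 0.007870 = 0.02660 m/day.
Seepage velocity v = q / n_e = 0.02660 / 0.09 = 0.2956 m/day.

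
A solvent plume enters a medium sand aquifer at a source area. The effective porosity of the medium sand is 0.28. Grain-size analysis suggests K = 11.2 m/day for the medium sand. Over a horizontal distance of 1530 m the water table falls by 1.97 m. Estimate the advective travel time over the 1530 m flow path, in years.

81.3

Hydraulic gradient i = Δh / L = 1.97 / 1530 = 0.001288.
Darcy flux q = K · i = 11.20 × 0.001288 = 0.01442 m/day.
Seepage velocity v = q / n_e = 0.01442 / 0.28 = 0.05150 m/day.
Travel time t = L / v = 1530 / 0.05150 = 29707 days = 81.33 years.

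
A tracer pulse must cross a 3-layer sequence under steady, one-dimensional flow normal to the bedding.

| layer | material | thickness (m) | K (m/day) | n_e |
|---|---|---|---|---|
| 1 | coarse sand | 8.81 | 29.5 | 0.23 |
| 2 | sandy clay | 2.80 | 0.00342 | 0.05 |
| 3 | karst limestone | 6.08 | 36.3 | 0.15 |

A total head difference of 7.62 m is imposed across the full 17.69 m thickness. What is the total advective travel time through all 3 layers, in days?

With flow normal to the layers, continuity requires the same specific discharge q through every layer.
Σ(b_i/K_i) = 8.81/29.5 + 2.80/0.00342 + 6.08/36.3 = 819.2 d.
q = Δh / Σ(b_i/K_i) = 7.62 / 819.2 = 0.009302 m/day.
In each layer the seepage velocity is v_i = q/n_i, so the layer transit time is t_i = b_i·n_i / q:
  layer 1 (coarse sand): t_1 = 8.81 × 0.23 / 0.009302 = 217.8 d
  layer 2 (sandy clay): t_2 = 2.80 × 0.05 / 0.009302 = 15.05 d
  layer 3 (karst limestone): t_3 = 6.08 × 0.15 / 0.009302 = 98.04 d
Total t = Σ t_i = 330.9 days.

331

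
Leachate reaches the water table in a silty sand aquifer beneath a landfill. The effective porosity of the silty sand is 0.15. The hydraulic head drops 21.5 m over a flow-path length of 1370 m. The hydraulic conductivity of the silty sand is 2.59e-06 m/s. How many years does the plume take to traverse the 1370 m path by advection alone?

160

Convert K: 2.59e-06 m/s × 86400 = 0.2238 m/day.
Hydraulic gradient i = Δh / L = 21.5 / 1370 = 0.01569.
Darcy flux q = K · i = 0.2238 × 0.01569 = 0.003512 m/day.
Seepage velocity v = q / n_e = 0.003512 / 0.15 = 0.02341 m/day.
Travel time t = L / v = 1370 / 0.02341 = 58517 days = 160.2 years.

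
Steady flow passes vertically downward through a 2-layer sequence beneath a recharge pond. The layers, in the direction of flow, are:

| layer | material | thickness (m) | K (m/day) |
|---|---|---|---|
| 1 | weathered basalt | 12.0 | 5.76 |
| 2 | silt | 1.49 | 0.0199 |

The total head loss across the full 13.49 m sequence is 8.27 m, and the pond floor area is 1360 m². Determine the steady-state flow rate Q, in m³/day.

146

Flow is perpendicular to layering, so the layers act in series and the equivalent K is the thickness-weighted harmonic mean.
Total thickness L = 12.0 + 1.49 = 13.49 m.
Σ(b_i/K_i) = 12.0/5.76 + 1.49/0.0199 = 76.96 d.
K_eq = L / Σ(b_i/K_i) = 13.49 / 76.96 = 0.1753 m/day.
Q = K_eq · A · (Δh/L) = 0.1753 × 1360 × (8.27/13.49) = 146.1 m³/day.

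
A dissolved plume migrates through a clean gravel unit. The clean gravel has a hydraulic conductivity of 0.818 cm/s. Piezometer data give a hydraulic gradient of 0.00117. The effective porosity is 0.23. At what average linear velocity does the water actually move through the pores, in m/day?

3.60

Convert K: 0.818 cm/s × 864 = 706.8 m/day.
Hydraulic gradient i = 0.00117.
Darcy flux q = K · i = 706.8 × 0.001170 = 0.8269 m/day.
Seepage velocity v = q / n_e = 0.8269 / 0.23 = 3.595 m/day.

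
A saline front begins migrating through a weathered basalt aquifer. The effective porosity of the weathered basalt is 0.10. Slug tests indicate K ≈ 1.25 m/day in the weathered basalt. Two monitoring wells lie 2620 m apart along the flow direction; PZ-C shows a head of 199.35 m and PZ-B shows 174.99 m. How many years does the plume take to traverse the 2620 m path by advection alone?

61.7

Hydraulic gradient i = (199.35 − 174.99) / 2620 = 24.36 / 2620 = 0.009298.
Darcy flux q = K · i = 1.250 × 0.009298 = 0.01162 m/day.
Seepage velocity v = q / n_e = 0.01162 / 0.10 = 0.1162 m/day.
Travel time t = L / v = 2620 / 0.1162 = 22543 days = 61.72 years.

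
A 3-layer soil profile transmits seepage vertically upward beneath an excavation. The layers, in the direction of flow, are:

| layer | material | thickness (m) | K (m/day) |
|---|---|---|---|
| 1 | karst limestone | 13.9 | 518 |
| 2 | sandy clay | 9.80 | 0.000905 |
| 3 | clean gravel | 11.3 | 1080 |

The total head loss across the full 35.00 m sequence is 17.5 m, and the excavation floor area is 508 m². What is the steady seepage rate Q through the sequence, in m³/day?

0.821

Flow is perpendicular to layering, so the layers act in series and the equivalent K is the thickness-weighted harmonic mean.
Total thickness L = 13.9 + 9.80 + 11.3 = 35.00 m.
Σ(b_i/K_i) = 13.9/518 + 9.80/0.000905 + 11.3/1080 = 10829 d.
K_eq = L / Σ(b_i/K_i) = 35.00 / 10829 = 0.003232 m/day.
Q = K_eq · A · (Δh/L) = 0.003232 × 508 × (17.5/35.00) = 0.8210 m³/day.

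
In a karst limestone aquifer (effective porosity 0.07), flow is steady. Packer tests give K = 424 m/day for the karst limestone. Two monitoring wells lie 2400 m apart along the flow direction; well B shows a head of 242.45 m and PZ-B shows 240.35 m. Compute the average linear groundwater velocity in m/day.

Hydraulic gradient i = (242.45 − 240.35) / 2400 = 2.1 / 2400 = 0.0008750.
Darcy flux q = K · i = 424.0 × 0.0008750 = 0.3710 m/day.
Seepage velocity v = q / n_e = 0.3710 / 0.07 = 5.300 m/day.

5.30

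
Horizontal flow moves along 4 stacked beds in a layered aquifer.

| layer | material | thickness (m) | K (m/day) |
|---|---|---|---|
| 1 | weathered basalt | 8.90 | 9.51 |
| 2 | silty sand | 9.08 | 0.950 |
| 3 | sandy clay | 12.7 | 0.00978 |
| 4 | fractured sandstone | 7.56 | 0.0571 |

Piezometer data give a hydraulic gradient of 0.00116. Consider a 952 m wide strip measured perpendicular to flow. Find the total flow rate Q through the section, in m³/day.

104

Flow is parallel to layering, so each bed carries its own Darcy discharge and the transmissivities add.
Σ(K_i·b_i) = 9.51×8.90 + 0.950×9.08 + 0.00978×12.7 + 0.0571×7.56 = 93.82 m²/day.
Hydraulic gradient i = 0.00116.
Q = Σ(K_i·b_i) · W · i = 93.82 × 952 × 0.001160 = 103.6 m³/day.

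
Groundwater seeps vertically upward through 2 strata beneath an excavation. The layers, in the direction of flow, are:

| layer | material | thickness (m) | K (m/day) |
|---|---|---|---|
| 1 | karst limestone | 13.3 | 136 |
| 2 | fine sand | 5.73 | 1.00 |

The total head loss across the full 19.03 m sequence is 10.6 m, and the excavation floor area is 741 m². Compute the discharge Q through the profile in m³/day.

Flow is perpendicular to layering, so the layers act in series and the equivalent K is the thickness-weighted harmonic mean.
Total thickness L = 13.3 + 5.73 = 19.03 m.
Σ(b_i/K_i) = 13.3/136 + 5.73/1.00 = 5.828 d.
K_eq = L / Σ(b_i/K_i) = 19.03 / 5.828 = 3.265 m/day.
Q = K_eq · A · (Δh/L) = 3.265 × 741 × (10.6/19.03) = 1348 m³/day.

1350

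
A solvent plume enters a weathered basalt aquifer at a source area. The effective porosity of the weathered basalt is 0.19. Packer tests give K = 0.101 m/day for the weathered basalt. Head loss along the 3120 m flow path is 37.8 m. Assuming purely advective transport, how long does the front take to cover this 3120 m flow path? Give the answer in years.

Hydraulic gradient i = Δh / L = 37.8 / 3120 = 0.01212.
Darcy flux q = K · i = 0.1010 × 0.01212 = 0.001224 m/day.
Seepage velocity v = q / n_e = 0.001224 / 0.19 = 0.006440 m/day.
Travel time t = L / v = 3120 / 0.006440 = 4.845e+05 days = 1326 years.

1330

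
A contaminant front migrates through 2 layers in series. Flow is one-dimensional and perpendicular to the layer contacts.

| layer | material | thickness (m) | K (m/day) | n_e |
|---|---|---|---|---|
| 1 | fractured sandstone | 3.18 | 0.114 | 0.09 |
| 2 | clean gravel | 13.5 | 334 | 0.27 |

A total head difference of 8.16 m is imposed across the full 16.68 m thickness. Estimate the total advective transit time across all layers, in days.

13.5

With flow normal to the layers, continuity requires the same specific discharge q through every layer.
Σ(b_i/K_i) = 3.18/0.114 + 13.5/334 = 27.94 d.
q = Δh / Σ(b_i/K_i) = 8.16 / 27.94 = 0.2921 m/day.
In each layer the seepage velocity is v_i = q/n_i, so the layer transit time is t_i = b_i·n_i / q:
  layer 1 (fractured sandstone): t_1 = 3.18 × 0.09 / 0.2921 = 0.9798 d
  layer 2 (clean gravel): t_2 = 13.5 × 0.27 / 0.2921 = 12.48 d
Total t = Σ t_i = 13.46 days.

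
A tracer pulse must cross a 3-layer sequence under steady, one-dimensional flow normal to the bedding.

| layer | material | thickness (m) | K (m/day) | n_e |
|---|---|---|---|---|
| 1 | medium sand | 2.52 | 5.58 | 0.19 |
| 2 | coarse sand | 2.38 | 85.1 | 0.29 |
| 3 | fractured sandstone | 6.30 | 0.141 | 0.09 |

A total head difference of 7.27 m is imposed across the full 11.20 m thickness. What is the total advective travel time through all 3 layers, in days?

10.8

With flow normal to the layers, continuity requires the same specific discharge q through every layer.
Σ(b_i/K_i) = 2.52/5.58 + 2.38/85.1 + 6.30/0.141 = 45.16 d.
q = Δh / Σ(b_i/K_i) = 7.27 / 45.16 = 0.1610 m/day.
In each layer the seepage velocity is v_i = q/n_i, so the layer transit time is t_i = b_i·n_i / q:
  layer 1 (medium sand): t_1 = 2.52 × 0.19 / 0.1610 = 2.974 d
  layer 2 (coarse sand): t_2 = 2.38 × 0.29 / 0.1610 = 4.287 d
  layer 3 (fractured sandstone): t_3 = 6.30 × 0.09 / 0.1610 = 3.522 d
Total t = Σ t_i = 10.78 days.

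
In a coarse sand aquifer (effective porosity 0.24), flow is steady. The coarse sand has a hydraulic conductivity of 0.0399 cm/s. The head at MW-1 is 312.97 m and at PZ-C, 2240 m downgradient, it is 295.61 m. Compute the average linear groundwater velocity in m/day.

Convert K: 0.0399 cm/s × 864 = 34.47 m/day.
Hydraulic gradient i = (312.97 − 295.61) / 2240 = 17.36 / 2240 = 0.007750.
Darcy flux q = K · i = 34.47 × 0.007750 = 0.2672 m/day.
Seepage velocity v = q / n_e = 0.2672 / 0.24 = 1.113 m/day.

1.11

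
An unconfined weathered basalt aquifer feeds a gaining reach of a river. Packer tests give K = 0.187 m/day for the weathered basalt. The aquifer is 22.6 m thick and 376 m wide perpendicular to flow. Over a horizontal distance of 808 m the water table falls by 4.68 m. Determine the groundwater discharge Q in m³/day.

Cross-sectional area A = 376 × 22.6 = 8498 m².
Hydraulic gradient i = Δh / L = 4.68 / 808 = 0.005792.
Darcy's law: Q = K · A · i = 0.1870 × 8498 × 0.005792 = 9.204 m³/day.

9.20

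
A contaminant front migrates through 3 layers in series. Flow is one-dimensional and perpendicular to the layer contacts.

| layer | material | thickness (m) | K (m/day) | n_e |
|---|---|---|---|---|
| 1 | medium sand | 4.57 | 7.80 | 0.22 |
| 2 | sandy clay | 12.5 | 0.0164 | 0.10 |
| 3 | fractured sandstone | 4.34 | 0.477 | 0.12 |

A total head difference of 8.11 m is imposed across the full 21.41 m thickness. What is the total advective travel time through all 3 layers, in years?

With flow normal to the layers, continuity requires the same specific discharge q through every layer.
Σ(b_i/K_i) = 4.57/7.80 + 12.5/0.0164 + 4.34/0.477 = 771.9 d.
q = Δh / Σ(b_i/K_i) = 8.11 / 771.9 = 0.01051 m/day.
In each layer the seepage velocity is v_i = q/n_i, so the layer transit time is t_i = b_i·n_i / q:
  layer 1 (medium sand): t_1 = 4.57 × 0.22 / 0.01051 = 95.69 d
  layer 2 (sandy clay): t_2 = 12.5 × 0.10 / 0.01051 = 119.0 d
  layer 3 (fractured sandstone): t_3 = 4.34 × 0.12 / 0.01051 = 49.57 d
Total t = Σ t_i = 264.2 days = 0.7234 years.

0.723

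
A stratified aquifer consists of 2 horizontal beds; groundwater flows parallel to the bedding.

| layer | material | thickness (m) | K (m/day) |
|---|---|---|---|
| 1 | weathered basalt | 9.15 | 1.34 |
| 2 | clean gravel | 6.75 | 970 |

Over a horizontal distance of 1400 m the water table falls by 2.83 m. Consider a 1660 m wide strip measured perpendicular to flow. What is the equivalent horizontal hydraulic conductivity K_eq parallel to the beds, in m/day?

413

Flow is parallel to layering, so each bed carries its own Darcy discharge and the transmissivities add.
Σ(K_i·b_i) = 1.34×9.15 + 970×6.75 = 6560 m²/day.
Total thickness b = 15.90 m, so K_eq = Σ(K_i·b_i)/b = 412.6 m/day.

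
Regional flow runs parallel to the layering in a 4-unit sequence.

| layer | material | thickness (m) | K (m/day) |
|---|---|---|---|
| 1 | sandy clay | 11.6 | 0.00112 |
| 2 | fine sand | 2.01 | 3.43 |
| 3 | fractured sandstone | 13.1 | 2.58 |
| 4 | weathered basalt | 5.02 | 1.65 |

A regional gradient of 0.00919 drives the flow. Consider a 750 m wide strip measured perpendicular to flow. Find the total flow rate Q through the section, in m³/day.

338

Flow is parallel to layering, so each bed carries its own Darcy discharge and the transmissivities add.
Σ(K_i·b_i) = 0.00112×11.6 + 3.43×2.01 + 2.58×13.1 + 1.65×5.02 = 48.99 m²/day.
Hydraulic gradient i = 0.00919.
Q = Σ(K_i·b_i) · W · i = 48.99 × 750 × 0.009190 = 337.7 m³/day.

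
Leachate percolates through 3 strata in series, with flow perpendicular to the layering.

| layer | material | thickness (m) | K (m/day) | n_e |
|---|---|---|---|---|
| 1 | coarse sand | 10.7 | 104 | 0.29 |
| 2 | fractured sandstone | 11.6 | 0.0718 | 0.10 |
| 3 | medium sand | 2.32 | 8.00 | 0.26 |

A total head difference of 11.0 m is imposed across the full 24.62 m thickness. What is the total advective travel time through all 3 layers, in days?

With flow normal to the layers, continuity requires the same specific discharge q through every layer.
Σ(b_i/K_i) = 10.7/104 + 11.6/0.0718 + 2.32/8.00 = 162.0 d.
q = Δh / Σ(b_i/K_i) = 11.0 / 162.0 = 0.06792 m/day.
In each layer the seepage velocity is v_i = q/n_i, so the layer transit time is t_i = b_i·n_i / q:
  layer 1 (coarse sand): t_1 = 10.7 × 0.29 / 0.06792 = 45.69 d
  layer 2 (fractured sandstone): t_2 = 11.6 × 0.10 / 0.06792 = 17.08 d
  layer 3 (medium sand): t_3 = 2.32 × 0.26 / 0.06792 = 8.881 d
Total t = Σ t_i = 71.64 days.

71.6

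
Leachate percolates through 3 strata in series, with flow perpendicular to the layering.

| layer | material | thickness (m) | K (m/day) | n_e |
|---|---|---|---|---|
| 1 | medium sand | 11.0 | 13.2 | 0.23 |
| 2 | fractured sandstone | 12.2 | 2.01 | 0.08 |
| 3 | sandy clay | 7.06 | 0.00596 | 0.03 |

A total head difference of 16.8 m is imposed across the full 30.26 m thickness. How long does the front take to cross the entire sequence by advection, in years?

0.722

With flow normal to the layers, continuity requires the same specific discharge q through every layer.
Σ(b_i/K_i) = 11.0/13.2 + 12.2/2.01 + 7.06/0.00596 = 1191 d.
q = Δh / Σ(b_i/K_i) = 16.8 / 1191 = 0.01410 m/day.
In each layer the seepage velocity is v_i = q/n_i, so the layer transit time is t_i = b_i·n_i / q:
  layer 1 (medium sand): t_1 = 11.0 × 0.23 / 0.01410 = 179.4 d
  layer 2 (fractured sandstone): t_2 = 12.2 × 0.08 / 0.01410 = 69.22 d
  layer 3 (sandy clay): t_3 = 7.06 × 0.03 / 0.01410 = 15.02 d
Total t = Σ t_i = 263.7 days = 0.7219 years.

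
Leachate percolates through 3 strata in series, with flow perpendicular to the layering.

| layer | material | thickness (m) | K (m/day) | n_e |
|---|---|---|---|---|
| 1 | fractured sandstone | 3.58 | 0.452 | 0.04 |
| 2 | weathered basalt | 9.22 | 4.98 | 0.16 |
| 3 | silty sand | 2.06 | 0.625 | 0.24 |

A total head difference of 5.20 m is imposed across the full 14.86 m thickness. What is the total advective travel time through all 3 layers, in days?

With flow normal to the layers, continuity requires the same specific discharge q through every layer.
Σ(b_i/K_i) = 3.58/0.452 + 9.22/4.98 + 2.06/0.625 = 13.07 d.
q = Δh / Σ(b_i/K_i) = 5.20 / 13.07 = 0.3979 m/day.
In each layer the seepage velocity is v_i = q/n_i, so the layer transit time is t_i = b_i·n_i / q:
  layer 1 (fractured sandstone): t_1 = 3.58 × 0.04 / 0.3979 = 0.3599 d
  layer 2 (weathered basalt): t_2 = 9.22 × 0.16 / 0.3979 = 3.707 d
  layer 3 (silty sand): t_3 = 2.06 × 0.24 / 0.3979 = 1.242 d
Total t = Σ t_i = 5.310 days.

5.31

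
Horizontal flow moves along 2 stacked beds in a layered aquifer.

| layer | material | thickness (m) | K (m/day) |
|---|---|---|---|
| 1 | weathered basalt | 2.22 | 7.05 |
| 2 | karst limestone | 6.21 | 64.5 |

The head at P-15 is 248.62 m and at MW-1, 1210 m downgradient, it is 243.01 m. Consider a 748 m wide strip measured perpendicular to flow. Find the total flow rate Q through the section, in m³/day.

1440

Flow is parallel to layering, so each bed carries its own Darcy discharge and the transmissivities add.
Σ(K_i·b_i) = 7.05×2.22 + 64.5×6.21 = 416.2 m²/day.
Hydraulic gradient i = (248.62 − 243.01) / 1210 = 5.61 / 1210 = 0.004636.
Q = Σ(K_i·b_i) · W · i = 416.2 × 748 × 0.004636 = 1443 m³/day.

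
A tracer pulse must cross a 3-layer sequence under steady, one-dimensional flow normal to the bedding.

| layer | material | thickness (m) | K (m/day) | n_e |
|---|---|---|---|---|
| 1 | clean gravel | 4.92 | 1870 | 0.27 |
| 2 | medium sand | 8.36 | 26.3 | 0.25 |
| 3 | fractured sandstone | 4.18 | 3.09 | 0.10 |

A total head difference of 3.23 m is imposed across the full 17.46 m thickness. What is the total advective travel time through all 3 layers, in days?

1.99

With flow normal to the layers, continuity requires the same specific discharge q through every layer.
Σ(b_i/K_i) = 4.92/1870 + 8.36/26.3 + 4.18/3.09 = 1.673 d.
q = Δh / Σ(b_i/K_i) = 3.23 / 1.673 = 1.930 m/day.
In each layer the seepage velocity is v_i = q/n_i, so the layer transit time is t_i = b_i·n_i / q:
  layer 1 (clean gravel): t_1 = 4.92 × 0.27 / 1.930 = 0.6882 d
  layer 2 (medium sand): t_2 = 8.36 × 0.25 / 1.930 = 1.083 d
  layer 3 (fractured sandstone): t_3 = 4.18 × 0.10 / 1.930 = 0.2165 d
Total t = Σ t_i = 1.987 days.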